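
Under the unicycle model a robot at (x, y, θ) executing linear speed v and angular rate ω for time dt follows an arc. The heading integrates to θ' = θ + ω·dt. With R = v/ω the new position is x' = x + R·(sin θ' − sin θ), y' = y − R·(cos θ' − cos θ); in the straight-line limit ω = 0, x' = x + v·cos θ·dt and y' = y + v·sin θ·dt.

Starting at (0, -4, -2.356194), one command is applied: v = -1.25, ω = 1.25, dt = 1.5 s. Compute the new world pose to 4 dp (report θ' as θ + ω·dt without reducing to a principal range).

θ' = -2.3562 + 1.25·1.5 = -0.4812
R = v/ω = -1.25/1.25 = -1.0000
x' = 0 + -1.0000·(sin -0.4812 − sin -2.3562) = -0.2443
y' = -4 − -1.0000·(cos -0.4812 − cos -2.3562) = -2.4065

(-0.2443, -2.4065, -0.4812)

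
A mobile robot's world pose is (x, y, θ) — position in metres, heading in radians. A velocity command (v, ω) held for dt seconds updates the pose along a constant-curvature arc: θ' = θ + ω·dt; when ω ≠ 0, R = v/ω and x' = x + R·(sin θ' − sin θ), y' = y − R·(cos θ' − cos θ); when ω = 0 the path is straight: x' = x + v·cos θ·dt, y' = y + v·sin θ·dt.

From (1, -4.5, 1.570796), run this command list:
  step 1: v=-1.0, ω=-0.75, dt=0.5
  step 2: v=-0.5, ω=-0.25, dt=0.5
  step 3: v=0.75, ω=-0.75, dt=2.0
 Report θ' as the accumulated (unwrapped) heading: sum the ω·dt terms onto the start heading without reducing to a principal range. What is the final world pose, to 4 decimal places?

(2.0952, -4.7848, -0.4292)

step 1: θ'=1.1958 (R=1.3333) → pose (0.9073, -4.9884, 1.1958)
step 2: θ'=1.0708 (R=2.0000) → pose (0.8015, -5.2147, 1.0708)
step 3: θ'=-0.4292 (R=-1.0000) → pose (2.0952, -4.7848, -0.4292)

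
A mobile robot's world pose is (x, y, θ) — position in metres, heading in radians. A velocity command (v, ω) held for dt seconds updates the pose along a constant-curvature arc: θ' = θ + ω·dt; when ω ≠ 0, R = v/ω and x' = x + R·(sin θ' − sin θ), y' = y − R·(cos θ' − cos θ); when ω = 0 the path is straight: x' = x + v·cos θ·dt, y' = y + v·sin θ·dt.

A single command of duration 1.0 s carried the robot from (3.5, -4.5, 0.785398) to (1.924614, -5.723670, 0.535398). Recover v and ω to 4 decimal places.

Δθ = 0.535398 − 0.785398 = -0.250000
ω = Δθ/dt = -0.250000/1.0 = -0.2500
R = Δx/(sin θ' − sin θ) = 8.0000
v = R·ω = 8.0000·-0.2500 = -2.0000

v = -2.0000, ω = -0.2500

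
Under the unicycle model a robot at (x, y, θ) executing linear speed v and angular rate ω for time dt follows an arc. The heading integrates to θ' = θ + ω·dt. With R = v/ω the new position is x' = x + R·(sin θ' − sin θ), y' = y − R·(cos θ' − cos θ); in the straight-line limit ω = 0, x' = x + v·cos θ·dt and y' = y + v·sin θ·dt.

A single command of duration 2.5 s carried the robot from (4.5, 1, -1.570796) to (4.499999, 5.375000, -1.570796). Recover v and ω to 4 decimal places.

v = -1.7500, ω = 0.0000

Δθ = -1.570796 − -1.570796 = 0.000000
ω = Δθ/dt = 0.000000/2.5 = 0.0000
ω = 0 → v = (Δx·cos θ + Δy·sin θ)/dt = -1.7500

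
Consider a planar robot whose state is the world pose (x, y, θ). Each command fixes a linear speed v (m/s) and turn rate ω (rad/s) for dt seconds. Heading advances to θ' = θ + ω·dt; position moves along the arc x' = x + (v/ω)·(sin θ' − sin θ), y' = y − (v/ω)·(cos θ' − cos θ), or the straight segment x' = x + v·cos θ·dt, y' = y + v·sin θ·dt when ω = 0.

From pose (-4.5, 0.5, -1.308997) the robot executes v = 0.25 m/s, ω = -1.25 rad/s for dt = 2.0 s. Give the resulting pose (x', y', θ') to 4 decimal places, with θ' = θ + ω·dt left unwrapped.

(-4.8170, 0.2912, -3.8090)

θ' = -1.3090 + -1.25·2.0 = -3.8090
R = v/ω = 0.25/-1.25 = -0.2000
x' = -4.5 + -0.2000·(sin -3.8090 − sin -1.3090) = -4.8170
y' = 0.5 − -0.2000·(cos -3.8090 − cos -1.3090) = 0.2912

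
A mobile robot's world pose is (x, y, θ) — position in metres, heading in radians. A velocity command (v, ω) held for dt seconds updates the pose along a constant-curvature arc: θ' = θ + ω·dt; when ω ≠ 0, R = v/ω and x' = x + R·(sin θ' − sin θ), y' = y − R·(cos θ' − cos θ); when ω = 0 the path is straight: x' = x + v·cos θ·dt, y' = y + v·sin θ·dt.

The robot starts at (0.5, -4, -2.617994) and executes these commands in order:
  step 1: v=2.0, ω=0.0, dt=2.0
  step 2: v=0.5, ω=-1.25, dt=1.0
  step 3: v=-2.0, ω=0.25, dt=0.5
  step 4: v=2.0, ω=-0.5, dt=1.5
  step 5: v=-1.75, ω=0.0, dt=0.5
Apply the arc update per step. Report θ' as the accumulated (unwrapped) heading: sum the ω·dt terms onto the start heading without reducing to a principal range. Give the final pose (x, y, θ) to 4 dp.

(-4.0932, -4.9948, -4.4930)

step 1: θ'=-2.6180 (straight) → pose (-2.9641, -6.0000, -2.6180)
step 2: θ'=-3.8680 (R=-0.4000) → pose (-3.4298, -5.9526, -3.8680)
step 3: θ'=-3.7430 (R=-8.0000) → pose (-2.6427, -6.5684, -3.7430)
step 4: θ'=-4.4930 (R=-4.0000) → pose (-4.2836, -4.1408, -4.4930)
step 5: θ'=-4.4930 (straight) → pose (-4.0932, -4.9948, -4.4930)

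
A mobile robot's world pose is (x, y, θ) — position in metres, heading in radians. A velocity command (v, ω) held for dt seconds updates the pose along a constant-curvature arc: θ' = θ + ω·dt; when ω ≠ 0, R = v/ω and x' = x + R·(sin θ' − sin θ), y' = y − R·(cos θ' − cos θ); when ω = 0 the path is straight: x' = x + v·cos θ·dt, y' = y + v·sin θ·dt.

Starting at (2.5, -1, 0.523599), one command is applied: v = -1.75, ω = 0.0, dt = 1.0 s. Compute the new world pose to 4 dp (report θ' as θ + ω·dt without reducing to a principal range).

(0.9845, -1.8750, 0.5236)

θ' = 0.5236 + 0.0·1.0 = 0.5236
ω = 0 → straight: x' = 2.5 + -1.75·cos(0.5236)·1.0 = 0.9845
y' = -1 + -1.75·sin(0.5236)·1.0 = -1.8750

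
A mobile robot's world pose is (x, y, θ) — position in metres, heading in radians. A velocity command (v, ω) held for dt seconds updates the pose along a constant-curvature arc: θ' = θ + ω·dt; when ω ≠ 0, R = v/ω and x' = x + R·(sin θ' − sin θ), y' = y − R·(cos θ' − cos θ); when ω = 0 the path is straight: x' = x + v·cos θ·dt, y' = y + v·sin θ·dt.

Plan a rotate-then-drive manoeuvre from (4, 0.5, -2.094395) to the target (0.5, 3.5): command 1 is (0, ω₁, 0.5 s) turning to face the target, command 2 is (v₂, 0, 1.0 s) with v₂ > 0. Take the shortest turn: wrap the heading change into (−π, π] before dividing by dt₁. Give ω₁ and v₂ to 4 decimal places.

heading to target = atan2(3.5−0.5, 0.5−4) = 2.4330
Δθ = wrap(2.4330 − -2.0944) = -1.7558; ω₁ = Δθ/dt₁ = -3.5116
distance = √((0.5−4)² + (3.5−0.5)²) = 4.6098; v₂ = distance/dt₂ = 4.6098

ω₁ = -3.5116, v₂ = 4.6098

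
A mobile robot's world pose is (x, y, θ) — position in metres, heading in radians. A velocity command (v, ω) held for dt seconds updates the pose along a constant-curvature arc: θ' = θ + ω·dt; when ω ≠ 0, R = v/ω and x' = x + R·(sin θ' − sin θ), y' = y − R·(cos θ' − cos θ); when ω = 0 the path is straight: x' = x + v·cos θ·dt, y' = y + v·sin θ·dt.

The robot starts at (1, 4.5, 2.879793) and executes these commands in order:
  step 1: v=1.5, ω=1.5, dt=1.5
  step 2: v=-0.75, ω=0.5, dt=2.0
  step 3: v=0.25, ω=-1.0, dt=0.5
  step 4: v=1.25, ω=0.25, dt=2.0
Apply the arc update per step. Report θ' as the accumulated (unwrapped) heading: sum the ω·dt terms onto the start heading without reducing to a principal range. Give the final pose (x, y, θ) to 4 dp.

(1.0742, 2.9833, 6.1298)

step 1: θ'=5.1298 (R=1.0000) → pose (-0.1730, 3.1287, 5.1298)
step 2: θ'=6.1298 (R=-1.5000) → pose (-1.3150, 4.0030, 6.1298)
step 3: θ'=5.6298 (R=-0.2500) → pose (-1.2012, 3.9544, 5.6298)
step 4: θ'=6.1298 (R=5.0000) → pose (1.0742, 2.9833, 6.1298)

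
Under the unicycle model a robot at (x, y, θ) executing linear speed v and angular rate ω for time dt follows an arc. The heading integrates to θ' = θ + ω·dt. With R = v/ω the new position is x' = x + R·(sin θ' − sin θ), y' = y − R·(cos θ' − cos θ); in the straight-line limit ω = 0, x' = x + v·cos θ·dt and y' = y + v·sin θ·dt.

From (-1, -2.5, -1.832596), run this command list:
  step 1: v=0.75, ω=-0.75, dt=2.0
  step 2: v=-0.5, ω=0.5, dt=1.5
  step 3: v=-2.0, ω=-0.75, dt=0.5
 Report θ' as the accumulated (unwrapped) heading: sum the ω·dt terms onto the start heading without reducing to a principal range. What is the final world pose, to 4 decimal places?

(-0.5093, -2.7281, -2.9576)

step 1: θ'=-3.3326 (R=-1.0000) → pose (-2.1558, -3.2230, -3.3326)
step 2: θ'=-2.5826 (R=-1.0000) → pose (-1.4356, -3.0890, -2.5826)
step 3: θ'=-2.9576 (R=2.6667) → pose (-0.5093, -2.7281, -2.9576)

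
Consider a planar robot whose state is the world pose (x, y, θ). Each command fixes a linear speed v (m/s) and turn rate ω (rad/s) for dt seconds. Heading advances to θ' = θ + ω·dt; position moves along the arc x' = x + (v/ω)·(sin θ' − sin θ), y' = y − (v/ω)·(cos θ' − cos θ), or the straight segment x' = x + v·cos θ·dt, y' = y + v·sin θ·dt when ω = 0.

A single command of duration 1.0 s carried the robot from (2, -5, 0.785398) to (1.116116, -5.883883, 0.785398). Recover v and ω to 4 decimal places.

v = -1.2500, ω = 0.0000

Δθ = 0.785398 − 0.785398 = 0.000000
ω = Δθ/dt = 0.000000/1.0 = 0.0000
ω = 0 → v = (Δx·cos θ + Δy·sin θ)/dt = -1.2500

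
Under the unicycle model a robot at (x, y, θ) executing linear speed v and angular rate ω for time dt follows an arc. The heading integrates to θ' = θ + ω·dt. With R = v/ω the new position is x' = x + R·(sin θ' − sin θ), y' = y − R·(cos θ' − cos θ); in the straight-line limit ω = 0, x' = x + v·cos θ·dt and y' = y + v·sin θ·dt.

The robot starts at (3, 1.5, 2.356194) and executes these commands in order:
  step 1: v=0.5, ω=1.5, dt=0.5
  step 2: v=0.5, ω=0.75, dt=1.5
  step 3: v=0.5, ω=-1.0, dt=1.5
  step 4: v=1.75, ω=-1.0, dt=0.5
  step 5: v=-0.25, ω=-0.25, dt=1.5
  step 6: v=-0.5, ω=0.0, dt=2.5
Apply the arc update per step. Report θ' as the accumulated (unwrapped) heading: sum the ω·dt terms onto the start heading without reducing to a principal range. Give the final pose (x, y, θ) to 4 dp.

(1.3567, 0.0125, 1.8562)

step 1: θ'=3.1062 (R=0.3333) → pose (2.7761, 1.5974, 3.1062)
step 2: θ'=4.2312 (R=0.6667) → pose (2.1615, 1.2397, 4.2312)
step 3: θ'=2.7312 (R=-0.5000) → pose (1.5188, 1.0127, 2.7312)
step 4: θ'=2.2312 (R=-1.7500) → pose (0.8350, 1.5439, 2.2312)
step 5: θ'=1.8562 (R=1.0000) → pose (1.0048, 1.2120, 1.8562)
step 6: θ'=1.8562 (straight) → pose (1.3567, 0.0125, 1.8562)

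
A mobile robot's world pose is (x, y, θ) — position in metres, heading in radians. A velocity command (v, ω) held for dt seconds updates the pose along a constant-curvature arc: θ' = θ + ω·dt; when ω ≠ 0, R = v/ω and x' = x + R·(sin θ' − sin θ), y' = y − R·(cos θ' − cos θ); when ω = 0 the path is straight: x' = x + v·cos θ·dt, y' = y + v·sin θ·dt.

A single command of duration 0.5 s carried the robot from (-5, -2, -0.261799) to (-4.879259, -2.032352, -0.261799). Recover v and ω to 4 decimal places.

Δθ = -0.261799 − -0.261799 = 0.000000
ω = Δθ/dt = 0.000000/0.5 = 0.0000
ω = 0 → v = (Δx·cos θ + Δy·sin θ)/dt = 0.2500

v = 0.2500, ω = 0.0000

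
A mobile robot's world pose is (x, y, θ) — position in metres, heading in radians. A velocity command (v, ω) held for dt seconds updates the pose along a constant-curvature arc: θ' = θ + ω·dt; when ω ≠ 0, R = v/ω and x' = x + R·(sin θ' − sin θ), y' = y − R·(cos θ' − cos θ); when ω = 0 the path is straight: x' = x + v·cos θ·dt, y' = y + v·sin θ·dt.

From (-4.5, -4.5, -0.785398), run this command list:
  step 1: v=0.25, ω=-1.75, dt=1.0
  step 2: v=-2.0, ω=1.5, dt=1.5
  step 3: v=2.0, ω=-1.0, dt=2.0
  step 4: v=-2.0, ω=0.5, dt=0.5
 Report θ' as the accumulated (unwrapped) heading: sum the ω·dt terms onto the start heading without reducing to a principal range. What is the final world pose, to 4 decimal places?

step 1: θ'=-2.5354 (R=-0.1429) → pose (-4.5196, -4.7184, -2.5354)
step 2: θ'=-0.2854 (R=-1.3333) → pose (-4.9039, -2.3433, -0.2854)
step 3: θ'=-2.2854 (R=-2.0000) → pose (-3.9563, -5.5730, -2.2854)
step 4: θ'=-2.0354 (R=-4.0000) → pose (-3.4017, -4.7440, -2.0354)

(-3.4017, -4.7440, -2.0354)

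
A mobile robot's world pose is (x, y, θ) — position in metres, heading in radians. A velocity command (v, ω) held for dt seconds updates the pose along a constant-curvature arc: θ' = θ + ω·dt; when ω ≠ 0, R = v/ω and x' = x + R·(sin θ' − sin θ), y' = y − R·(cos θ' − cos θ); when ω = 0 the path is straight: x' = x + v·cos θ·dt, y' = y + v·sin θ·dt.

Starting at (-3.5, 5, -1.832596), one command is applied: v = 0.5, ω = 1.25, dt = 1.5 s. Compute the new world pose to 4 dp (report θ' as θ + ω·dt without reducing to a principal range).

θ' = -1.8326 + 1.25·1.5 = 0.0424
R = v/ω = 0.5/1.25 = 0.4000
x' = -3.5 + 0.4000·(sin 0.0424 − sin -1.8326) = -3.0967
y' = 5 − 0.4000·(cos 0.0424 − cos -1.8326) = 4.4968

(-3.0967, 4.4968, 0.0424)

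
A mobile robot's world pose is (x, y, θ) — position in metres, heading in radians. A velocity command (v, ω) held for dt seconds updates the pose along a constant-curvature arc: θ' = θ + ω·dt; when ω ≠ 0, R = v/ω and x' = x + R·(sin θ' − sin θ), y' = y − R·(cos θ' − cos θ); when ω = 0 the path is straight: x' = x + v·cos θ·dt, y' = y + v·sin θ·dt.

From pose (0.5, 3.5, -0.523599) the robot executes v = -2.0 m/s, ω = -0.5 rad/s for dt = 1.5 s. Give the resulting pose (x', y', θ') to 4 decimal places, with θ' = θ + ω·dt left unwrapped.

θ' = -0.5236 + -0.5·1.5 = -1.2736
R = v/ω = -2.0/-0.5 = 4.0000
x' = 0.5 + 4.0000·(sin -1.2736 − sin -0.5236) = -1.3246
y' = 3.5 − 4.0000·(cos -1.2736 − cos -0.5236) = 5.7927

(-1.3246, 5.7927, -1.2736)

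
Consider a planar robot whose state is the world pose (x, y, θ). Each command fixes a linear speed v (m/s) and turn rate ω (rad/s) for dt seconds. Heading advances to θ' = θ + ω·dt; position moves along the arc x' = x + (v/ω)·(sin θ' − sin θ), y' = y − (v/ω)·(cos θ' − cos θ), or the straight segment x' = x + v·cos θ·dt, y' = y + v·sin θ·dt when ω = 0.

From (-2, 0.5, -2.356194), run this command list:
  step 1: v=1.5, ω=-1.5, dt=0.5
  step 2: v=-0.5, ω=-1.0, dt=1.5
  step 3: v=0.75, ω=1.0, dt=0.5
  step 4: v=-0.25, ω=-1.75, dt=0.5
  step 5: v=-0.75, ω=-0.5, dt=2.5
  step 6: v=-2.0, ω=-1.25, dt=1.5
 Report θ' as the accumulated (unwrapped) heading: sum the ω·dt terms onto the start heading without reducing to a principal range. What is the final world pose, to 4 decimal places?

step 1: θ'=-3.1062 (R=-1.0000) → pose (-2.6717, 0.2077, -3.1062)
step 2: θ'=-4.6062 (R=0.5000) → pose (-2.1568, -0.2390, -4.6062)
step 3: θ'=-4.1062 (R=0.7500) → pose (-2.2862, 0.1089, -4.1062)
step 4: θ'=-4.9812 (R=0.1429) → pose (-2.2659, -0.0105, -4.9812)
step 5: θ'=-6.2312 (R=1.5000) → pose (-3.6341, -1.1101, -6.2312)
step 6: θ'=-8.1062 (R=1.6000) → pose (-5.2666, 0.8870, -8.1062)

(-5.2666, 0.8870, -8.1062)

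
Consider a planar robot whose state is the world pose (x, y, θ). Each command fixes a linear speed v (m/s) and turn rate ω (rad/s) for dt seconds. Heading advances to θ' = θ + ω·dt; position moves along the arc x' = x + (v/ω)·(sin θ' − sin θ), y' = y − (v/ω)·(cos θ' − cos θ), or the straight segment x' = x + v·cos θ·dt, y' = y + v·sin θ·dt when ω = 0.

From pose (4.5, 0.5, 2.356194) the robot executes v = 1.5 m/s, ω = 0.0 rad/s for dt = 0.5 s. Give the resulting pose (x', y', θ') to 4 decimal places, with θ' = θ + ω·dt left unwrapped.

θ' = 2.3562 + 0.0·0.5 = 2.3562
ω = 0 → straight: x' = 4.5 + 1.5·cos(2.3562)·0.5 = 3.9697
y' = 0.5 + 1.5·sin(2.3562)·0.5 = 1.0303

(3.9697, 1.0303, 2.3562)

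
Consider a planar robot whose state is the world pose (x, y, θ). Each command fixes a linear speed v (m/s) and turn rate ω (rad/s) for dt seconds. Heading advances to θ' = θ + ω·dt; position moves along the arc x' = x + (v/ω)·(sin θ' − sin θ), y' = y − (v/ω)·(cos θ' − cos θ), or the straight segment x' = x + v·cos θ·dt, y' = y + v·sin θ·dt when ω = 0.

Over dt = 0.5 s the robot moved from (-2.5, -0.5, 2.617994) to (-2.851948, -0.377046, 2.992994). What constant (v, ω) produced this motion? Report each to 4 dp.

Δθ = 2.992994 − 2.617994 = 0.375000
ω = Δθ/dt = 0.375000/0.5 = 0.7500
R = Δx/(sin θ' − sin θ) = 1.0000
v = R·ω = 1.0000·0.7500 = 0.7500

v = 0.7500, ω = 0.7500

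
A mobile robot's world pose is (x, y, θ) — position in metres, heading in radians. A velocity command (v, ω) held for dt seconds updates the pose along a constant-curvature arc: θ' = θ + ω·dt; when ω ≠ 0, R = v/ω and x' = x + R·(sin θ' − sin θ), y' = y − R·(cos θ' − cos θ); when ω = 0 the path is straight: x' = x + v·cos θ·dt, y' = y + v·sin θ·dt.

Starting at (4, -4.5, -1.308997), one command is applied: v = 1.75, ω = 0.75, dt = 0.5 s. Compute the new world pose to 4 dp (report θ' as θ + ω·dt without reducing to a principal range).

(4.3778, -5.2835, -0.9340)

θ' = -1.3090 + 0.75·0.5 = -0.9340
R = v/ω = 1.75/0.75 = 2.3333
x' = 4 + 2.3333·(sin -0.9340 − sin -1.3090) = 4.3778
y' = -4.5 − 2.3333·(cos -0.9340 − cos -1.3090) = -5.2835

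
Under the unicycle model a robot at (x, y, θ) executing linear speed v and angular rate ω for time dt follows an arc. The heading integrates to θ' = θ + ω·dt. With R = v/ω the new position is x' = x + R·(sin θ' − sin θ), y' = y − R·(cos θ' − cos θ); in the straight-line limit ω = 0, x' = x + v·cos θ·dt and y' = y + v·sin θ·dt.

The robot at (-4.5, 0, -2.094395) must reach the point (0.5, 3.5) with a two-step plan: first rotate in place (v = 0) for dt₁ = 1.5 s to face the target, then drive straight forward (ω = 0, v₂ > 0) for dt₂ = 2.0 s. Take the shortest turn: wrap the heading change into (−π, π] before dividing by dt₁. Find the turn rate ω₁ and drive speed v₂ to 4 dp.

ω₁ = 1.8034, v₂ = 3.0516

heading to target = atan2(3.5−0, 0.5−-4.5) = 0.6107
Δθ = wrap(0.6107 − -2.0944) = 2.7051; ω₁ = Δθ/dt₁ = 1.8034
distance = √((0.5−-4.5)² + (3.5−0)²) = 6.1033; v₂ = distance/dt₂ = 3.0516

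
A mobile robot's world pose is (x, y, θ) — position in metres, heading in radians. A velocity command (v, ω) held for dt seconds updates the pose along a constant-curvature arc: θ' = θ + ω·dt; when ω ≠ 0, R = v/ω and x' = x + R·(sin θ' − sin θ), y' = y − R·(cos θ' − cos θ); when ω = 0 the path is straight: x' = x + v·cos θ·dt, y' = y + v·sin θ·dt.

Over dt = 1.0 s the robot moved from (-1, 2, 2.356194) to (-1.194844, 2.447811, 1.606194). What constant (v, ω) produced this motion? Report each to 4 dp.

Δθ = 1.606194 − 2.356194 = -0.750000
ω = Δθ/dt = -0.750000/1.0 = -0.7500
R = −Δy/(cos θ' − cos θ) = -0.6667
v = R·ω = -0.6667·-0.7500 = 0.5000

v = 0.5000, ω = -0.7500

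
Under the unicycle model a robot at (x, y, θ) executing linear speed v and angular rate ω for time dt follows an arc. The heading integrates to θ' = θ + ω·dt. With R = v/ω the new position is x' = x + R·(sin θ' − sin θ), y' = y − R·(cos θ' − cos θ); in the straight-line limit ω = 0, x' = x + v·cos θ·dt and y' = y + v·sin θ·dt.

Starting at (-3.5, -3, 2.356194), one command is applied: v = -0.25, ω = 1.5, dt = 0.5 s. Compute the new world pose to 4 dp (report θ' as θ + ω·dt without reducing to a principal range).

θ' = 2.3562 + 1.5·0.5 = 3.1062
R = v/ω = -0.25/1.5 = -0.1667
x' = -3.5 + -0.1667·(sin 3.1062 − sin 2.3562) = -3.3880
y' = -3 − -0.1667·(cos 3.1062 − cos 2.3562) = -3.0487

(-3.3880, -3.0487, 3.1062)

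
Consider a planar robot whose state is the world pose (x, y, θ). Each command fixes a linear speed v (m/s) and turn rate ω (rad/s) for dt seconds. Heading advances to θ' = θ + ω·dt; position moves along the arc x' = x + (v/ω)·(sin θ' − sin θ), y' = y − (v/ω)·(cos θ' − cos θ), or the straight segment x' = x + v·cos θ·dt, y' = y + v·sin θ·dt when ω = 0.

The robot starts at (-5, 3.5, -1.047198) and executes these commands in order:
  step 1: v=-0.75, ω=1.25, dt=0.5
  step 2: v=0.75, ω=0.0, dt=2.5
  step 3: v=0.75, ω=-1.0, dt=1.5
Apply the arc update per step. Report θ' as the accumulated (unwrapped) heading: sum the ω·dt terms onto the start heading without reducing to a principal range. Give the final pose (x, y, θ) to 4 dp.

step 1: θ'=-0.4222 (R=-0.6000) → pose (-5.2738, 3.7473, -0.4222)
step 2: θ'=-0.4222 (straight) → pose (-3.5634, 2.9790, -0.4222)
step 3: θ'=-1.9222 (R=-0.7500) → pose (-3.1666, 2.0367, -1.9222)

(-3.1666, 2.0367, -1.9222)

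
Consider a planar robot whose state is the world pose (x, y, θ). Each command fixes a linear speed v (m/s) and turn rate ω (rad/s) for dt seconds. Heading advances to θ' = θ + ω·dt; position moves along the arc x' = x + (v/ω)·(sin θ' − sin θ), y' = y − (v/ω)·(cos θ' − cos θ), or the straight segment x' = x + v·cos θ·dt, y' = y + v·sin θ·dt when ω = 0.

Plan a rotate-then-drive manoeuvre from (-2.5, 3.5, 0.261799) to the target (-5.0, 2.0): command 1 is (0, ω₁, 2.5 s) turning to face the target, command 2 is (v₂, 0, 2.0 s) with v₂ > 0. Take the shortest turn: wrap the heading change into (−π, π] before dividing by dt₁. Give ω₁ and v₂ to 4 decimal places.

heading to target = atan2(2−3.5, -5−-2.5) = -2.6012
Δθ = wrap(-2.6012 − 0.2618) = -2.8630; ω₁ = Δθ/dt₁ = -1.1452
distance = √((-5−-2.5)² + (2−3.5)²) = 2.9155; v₂ = distance/dt₂ = 1.4577

ω₁ = -1.1452, v₂ = 1.4577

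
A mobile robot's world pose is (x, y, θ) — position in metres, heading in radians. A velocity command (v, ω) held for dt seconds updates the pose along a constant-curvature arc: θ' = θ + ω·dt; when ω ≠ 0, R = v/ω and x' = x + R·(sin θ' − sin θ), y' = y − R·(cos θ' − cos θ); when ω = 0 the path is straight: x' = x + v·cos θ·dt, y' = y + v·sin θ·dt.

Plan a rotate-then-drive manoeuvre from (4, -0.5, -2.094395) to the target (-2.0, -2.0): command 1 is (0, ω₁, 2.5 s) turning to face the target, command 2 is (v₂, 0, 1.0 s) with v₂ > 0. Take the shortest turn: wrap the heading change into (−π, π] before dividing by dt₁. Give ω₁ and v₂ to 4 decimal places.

ω₁ = -0.3209, v₂ = 6.1847

heading to target = atan2(-2−-0.5, -2−4) = -2.8966
Δθ = wrap(-2.8966 − -2.0944) = -0.8022; ω₁ = Δθ/dt₁ = -0.3209
distance = √((-2−4)² + (-2−-0.5)²) = 6.1847; v₂ = distance/dt₂ = 6.1847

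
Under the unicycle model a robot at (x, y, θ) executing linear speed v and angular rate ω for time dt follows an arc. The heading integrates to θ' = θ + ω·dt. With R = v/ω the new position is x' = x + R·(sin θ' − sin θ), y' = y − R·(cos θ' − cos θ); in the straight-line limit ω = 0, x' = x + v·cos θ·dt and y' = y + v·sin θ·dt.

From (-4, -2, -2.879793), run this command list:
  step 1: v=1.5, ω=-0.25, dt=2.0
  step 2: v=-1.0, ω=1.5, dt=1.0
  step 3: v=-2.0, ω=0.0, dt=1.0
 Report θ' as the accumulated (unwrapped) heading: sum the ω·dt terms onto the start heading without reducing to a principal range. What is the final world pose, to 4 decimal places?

step 1: θ'=-3.3798 (R=-6.0000) → pose (-6.9686, -2.0350, -3.3798)
step 2: θ'=-1.8798 (R=-0.6667) → pose (-6.1762, -1.5899, -1.8798)
step 3: θ'=-1.8798 (straight) → pose (-5.5680, 0.3154, -1.8798)

(-5.5680, 0.3154, -1.8798)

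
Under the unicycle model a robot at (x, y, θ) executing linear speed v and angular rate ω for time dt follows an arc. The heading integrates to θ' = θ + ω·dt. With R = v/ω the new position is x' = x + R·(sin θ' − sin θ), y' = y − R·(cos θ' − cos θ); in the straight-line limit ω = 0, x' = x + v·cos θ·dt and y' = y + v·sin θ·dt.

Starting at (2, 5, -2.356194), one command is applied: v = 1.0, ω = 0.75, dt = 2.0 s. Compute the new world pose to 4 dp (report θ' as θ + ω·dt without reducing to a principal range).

(1.9357, 3.1834, -0.8562)

θ' = -2.3562 + 0.75·2.0 = -0.8562
R = v/ω = 1.0/0.75 = 1.3333
x' = 2 + 1.3333·(sin -0.8562 − sin -2.3562) = 1.9357
y' = 5 − 1.3333·(cos -0.8562 − cos -2.3562) = 3.1834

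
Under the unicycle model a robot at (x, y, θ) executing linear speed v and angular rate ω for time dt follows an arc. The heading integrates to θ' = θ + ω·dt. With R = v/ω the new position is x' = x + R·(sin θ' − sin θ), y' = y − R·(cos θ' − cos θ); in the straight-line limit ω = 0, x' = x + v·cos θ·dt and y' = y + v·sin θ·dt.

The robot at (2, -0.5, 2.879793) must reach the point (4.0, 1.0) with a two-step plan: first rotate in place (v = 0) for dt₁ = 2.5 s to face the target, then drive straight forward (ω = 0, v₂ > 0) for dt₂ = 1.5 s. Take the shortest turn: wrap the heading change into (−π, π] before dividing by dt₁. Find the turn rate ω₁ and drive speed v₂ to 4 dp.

ω₁ = -0.8945, v₂ = 1.6667

heading to target = atan2(1−-0.5, 4−2) = 0.6435
Δθ = wrap(0.6435 − 2.8798) = -2.2363; ω₁ = Δθ/dt₁ = -0.8945
distance = √((4−2)² + (1−-0.5)²) = 2.5000; v₂ = distance/dt₂ = 1.6667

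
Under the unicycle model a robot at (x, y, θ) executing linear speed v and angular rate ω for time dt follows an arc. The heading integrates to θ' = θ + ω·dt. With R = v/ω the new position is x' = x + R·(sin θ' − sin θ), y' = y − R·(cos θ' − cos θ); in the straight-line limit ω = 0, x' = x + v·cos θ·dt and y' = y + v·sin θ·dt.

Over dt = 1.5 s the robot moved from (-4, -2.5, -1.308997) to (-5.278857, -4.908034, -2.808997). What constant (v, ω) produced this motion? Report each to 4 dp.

v = 2.0000, ω = -1.0000

Δθ = -2.808997 − -1.308997 = -1.500000
ω = Δθ/dt = -1.500000/1.5 = -1.0000
R = −Δy/(cos θ' − cos θ) = -2.0000
v = R·ω = -2.0000·-1.0000 = 2.0000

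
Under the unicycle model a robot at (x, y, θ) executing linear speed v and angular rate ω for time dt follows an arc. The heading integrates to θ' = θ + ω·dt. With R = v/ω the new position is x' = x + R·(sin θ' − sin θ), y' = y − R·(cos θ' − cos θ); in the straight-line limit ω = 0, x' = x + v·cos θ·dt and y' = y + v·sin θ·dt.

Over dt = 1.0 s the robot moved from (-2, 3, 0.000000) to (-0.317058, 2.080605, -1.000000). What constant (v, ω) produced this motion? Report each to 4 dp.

Δθ = -1.000000 − 0.000000 = -1.000000
ω = Δθ/dt = -1.000000/1.0 = -1.0000
R = Δx/(sin θ' − sin θ) = -2.0000
v = R·ω = -2.0000·-1.0000 = 2.0000

v = 2.0000, ω = -1.0000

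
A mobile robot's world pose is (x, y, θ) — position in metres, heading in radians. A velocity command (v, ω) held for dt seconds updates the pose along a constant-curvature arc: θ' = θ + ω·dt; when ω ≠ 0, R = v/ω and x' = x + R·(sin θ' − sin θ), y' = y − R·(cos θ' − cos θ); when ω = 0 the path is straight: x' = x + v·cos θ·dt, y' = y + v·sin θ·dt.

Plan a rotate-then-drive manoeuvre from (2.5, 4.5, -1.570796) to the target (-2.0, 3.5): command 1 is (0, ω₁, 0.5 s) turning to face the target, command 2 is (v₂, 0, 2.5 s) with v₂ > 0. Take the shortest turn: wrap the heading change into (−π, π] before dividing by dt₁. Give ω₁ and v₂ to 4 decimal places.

ω₁ = -2.7043, v₂ = 1.8439

heading to target = atan2(3.5−4.5, -2−2.5) = -2.9229
Δθ = wrap(-2.9229 − -1.5708) = -1.3521; ω₁ = Δθ/dt₁ = -2.7043
distance = √((-2−2.5)² + (3.5−4.5)²) = 4.6098; v₂ = distance/dt₂ = 1.8439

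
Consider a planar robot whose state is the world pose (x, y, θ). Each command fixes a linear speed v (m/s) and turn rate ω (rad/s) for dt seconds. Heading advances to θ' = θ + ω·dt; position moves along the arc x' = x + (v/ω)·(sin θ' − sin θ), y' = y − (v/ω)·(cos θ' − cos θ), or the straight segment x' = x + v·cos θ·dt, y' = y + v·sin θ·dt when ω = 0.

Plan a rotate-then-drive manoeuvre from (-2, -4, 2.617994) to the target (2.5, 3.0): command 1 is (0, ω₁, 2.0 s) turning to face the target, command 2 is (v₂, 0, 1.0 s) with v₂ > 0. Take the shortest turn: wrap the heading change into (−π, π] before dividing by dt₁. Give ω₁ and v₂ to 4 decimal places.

heading to target = atan2(3−-4, 2.5−-2) = 0.9995
Δθ = wrap(0.9995 − 2.6180) = -1.6185; ω₁ = Δθ/dt₁ = -0.8093
distance = √((2.5−-2)² + (3−-4)²) = 8.3217; v₂ = distance/dt₂ = 8.3217

ω₁ = -0.8093, v₂ = 8.3217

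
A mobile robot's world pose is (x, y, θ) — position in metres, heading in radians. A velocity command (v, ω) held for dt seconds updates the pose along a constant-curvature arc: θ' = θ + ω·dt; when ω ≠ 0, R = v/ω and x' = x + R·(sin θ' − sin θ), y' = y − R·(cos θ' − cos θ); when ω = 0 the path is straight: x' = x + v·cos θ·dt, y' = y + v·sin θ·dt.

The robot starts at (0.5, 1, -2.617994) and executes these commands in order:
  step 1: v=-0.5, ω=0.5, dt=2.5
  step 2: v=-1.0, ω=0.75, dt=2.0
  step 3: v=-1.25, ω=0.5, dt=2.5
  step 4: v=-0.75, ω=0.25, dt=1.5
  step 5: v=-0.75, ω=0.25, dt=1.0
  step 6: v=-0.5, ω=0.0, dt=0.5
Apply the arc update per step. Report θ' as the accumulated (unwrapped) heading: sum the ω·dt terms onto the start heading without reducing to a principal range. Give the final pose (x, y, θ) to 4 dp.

(-2.2953, -0.9456, 2.0070)

step 1: θ'=-1.3680 (R=-1.0000) → pose (0.9795, 2.0674, -1.3680)
step 2: θ'=0.1320 (R=-1.3333) → pose (-0.5020, 3.1206, 0.1320)
step 3: θ'=1.3820 (R=-2.5000) → pose (-2.6285, 1.1115, 1.3820)
step 4: θ'=1.7570 (R=-3.0000) → pose (-2.6300, -0.0069, 1.7570)
step 5: θ'=2.0070 (R=-3.0000) → pose (-2.4009, -0.7190, 2.0070)
step 6: θ'=2.0070 (straight) → pose (-2.2953, -0.9456, 2.0070)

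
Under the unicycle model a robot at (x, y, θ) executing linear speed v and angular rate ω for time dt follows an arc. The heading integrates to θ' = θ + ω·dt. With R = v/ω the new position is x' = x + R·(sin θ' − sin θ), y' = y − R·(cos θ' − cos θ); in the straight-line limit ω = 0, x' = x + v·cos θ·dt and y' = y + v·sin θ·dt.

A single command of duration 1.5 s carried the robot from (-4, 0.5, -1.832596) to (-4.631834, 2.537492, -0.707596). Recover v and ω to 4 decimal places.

v = -1.5000, ω = 0.7500

Δθ = -0.707596 − -1.832596 = 1.125000
ω = Δθ/dt = 1.125000/1.5 = 0.7500
R = −Δy/(cos θ' − cos θ) = -2.0000
v = R·ω = -2.0000·0.7500 = -1.5000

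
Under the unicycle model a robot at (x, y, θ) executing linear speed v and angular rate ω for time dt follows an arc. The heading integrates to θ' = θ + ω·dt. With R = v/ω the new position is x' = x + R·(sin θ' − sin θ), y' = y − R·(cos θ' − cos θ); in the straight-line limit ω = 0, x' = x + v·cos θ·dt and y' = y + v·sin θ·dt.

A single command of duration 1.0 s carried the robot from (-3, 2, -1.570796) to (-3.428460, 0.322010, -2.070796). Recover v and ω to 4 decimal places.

Δθ = -2.070796 − -1.570796 = -0.500000
ω = Δθ/dt = -0.500000/1.0 = -0.5000
R = −Δy/(cos θ' − cos θ) = -3.5000
v = R·ω = -3.5000·-0.5000 = 1.7500

v = 1.7500, ω = -0.5000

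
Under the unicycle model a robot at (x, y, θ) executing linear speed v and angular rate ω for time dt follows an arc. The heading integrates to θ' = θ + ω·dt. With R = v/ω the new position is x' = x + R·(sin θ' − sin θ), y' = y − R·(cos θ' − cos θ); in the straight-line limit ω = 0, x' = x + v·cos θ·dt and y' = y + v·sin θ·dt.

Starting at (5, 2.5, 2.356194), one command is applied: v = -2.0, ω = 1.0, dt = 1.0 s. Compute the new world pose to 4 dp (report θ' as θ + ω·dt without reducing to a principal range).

(6.8401, 1.9601, 3.3562)

θ' = 2.3562 + 1.0·1.0 = 3.3562
R = v/ω = -2.0/1.0 = -2.0000
x' = 5 + -2.0000·(sin 3.3562 − sin 2.3562) = 6.8401
y' = 2.5 − -2.0000·(cos 3.3562 − cos 2.3562) = 1.9601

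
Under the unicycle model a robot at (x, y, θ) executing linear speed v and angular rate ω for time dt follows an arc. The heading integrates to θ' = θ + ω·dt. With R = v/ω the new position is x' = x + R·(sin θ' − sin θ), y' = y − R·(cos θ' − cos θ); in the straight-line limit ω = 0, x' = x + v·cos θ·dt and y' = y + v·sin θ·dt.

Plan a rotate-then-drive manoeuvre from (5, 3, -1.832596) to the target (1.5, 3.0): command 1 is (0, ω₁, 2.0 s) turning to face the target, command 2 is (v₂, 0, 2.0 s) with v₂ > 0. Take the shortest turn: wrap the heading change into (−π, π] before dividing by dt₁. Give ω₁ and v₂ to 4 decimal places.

heading to target = atan2(3−3, 1.5−5) = 3.1416
Δθ = wrap(3.1416 − -1.8326) = -1.3090; ω₁ = Δθ/dt₁ = -0.6545
distance = √((1.5−5)² + (3−3)²) = 3.5000; v₂ = distance/dt₂ = 1.7500

ω₁ = -0.6545, v₂ = 1.7500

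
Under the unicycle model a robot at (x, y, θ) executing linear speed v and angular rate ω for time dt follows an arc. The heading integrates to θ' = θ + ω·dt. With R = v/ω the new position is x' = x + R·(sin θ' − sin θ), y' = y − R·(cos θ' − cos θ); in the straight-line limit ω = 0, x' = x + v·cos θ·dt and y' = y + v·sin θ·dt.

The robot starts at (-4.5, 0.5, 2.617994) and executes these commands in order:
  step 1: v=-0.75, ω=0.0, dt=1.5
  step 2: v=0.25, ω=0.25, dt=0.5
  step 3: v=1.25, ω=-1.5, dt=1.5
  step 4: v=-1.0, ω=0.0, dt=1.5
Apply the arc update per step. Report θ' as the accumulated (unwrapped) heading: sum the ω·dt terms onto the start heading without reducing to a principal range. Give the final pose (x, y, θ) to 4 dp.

(-5.0299, 0.7853, 0.4930)

step 1: θ'=2.6180 (straight) → pose (-3.5257, -0.0625, 2.6180)
step 2: θ'=2.7430 (R=1.0000) → pose (-3.6376, -0.0069, 2.7430)
step 3: θ'=0.4930 (R=-0.8333) → pose (-3.7085, 1.4952, 0.4930)
step 4: θ'=0.4930 (straight) → pose (-5.0299, 0.7853, 0.4930)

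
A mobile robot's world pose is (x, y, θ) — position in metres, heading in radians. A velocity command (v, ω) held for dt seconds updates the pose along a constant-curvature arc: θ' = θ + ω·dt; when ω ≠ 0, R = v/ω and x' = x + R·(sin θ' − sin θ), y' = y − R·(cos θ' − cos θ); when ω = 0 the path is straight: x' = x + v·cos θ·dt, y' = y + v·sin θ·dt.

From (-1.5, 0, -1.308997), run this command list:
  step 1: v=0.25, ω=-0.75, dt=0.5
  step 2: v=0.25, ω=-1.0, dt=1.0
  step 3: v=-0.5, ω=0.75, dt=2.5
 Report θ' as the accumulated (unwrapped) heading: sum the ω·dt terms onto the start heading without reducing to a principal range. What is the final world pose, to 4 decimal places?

(-1.4409, 0.7383, -0.8090)

step 1: θ'=-1.6840 (R=-0.3333) → pose (-1.4908, -0.1239, -1.6840)
step 2: θ'=-2.6840 (R=-0.2500) → pose (-1.6287, -0.3200, -2.6840)
step 3: θ'=-0.8090 (R=-0.6667) → pose (-1.4409, 0.7383, -0.8090)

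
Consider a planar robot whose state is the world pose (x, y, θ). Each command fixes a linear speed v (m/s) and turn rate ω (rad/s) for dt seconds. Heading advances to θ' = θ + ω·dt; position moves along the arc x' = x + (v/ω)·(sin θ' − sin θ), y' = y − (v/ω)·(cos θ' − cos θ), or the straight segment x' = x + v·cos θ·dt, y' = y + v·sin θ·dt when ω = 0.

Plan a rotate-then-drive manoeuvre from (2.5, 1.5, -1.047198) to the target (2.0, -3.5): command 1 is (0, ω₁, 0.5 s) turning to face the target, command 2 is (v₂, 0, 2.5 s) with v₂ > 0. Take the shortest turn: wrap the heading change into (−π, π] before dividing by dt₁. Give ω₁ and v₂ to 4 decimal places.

ω₁ = -1.2465, v₂ = 2.0100

heading to target = atan2(-3.5−1.5, 2−2.5) = -1.6705
Δθ = wrap(-1.6705 − -1.0472) = -0.6233; ω₁ = Δθ/dt₁ = -1.2465
distance = √((2−2.5)² + (-3.5−1.5)²) = 5.0249; v₂ = distance/dt₂ = 2.0100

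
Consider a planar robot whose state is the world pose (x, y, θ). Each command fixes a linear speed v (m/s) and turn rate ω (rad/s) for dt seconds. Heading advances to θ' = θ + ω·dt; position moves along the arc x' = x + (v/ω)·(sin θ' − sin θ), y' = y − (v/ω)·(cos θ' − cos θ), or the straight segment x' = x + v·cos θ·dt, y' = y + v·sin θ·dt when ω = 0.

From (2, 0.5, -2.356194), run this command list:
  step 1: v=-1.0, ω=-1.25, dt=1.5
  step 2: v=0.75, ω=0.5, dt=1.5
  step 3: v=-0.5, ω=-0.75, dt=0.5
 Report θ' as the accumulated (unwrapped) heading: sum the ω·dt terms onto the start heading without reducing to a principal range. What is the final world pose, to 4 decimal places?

step 1: θ'=-4.2312 (R=0.8000) → pose (3.2748, 0.3046, -4.2312)
step 2: θ'=-3.4812 (R=1.5000) → pose (2.4448, 1.0247, -3.4812)
step 3: θ'=-3.8562 (R=0.6667) → pose (2.6596, 0.8996, -3.8562)

(2.6596, 0.8996, -3.8562)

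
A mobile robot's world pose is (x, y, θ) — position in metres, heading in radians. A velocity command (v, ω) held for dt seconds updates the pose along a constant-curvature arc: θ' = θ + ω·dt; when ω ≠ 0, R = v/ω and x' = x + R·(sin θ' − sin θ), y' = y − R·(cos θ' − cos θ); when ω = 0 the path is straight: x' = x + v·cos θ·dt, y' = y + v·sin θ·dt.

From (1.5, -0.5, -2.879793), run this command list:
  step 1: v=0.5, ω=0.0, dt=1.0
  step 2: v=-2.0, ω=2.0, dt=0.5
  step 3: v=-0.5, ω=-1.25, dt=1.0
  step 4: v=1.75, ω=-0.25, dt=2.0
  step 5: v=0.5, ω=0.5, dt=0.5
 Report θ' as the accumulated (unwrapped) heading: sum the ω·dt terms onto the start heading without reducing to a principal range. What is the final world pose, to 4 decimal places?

(-1.5117, 1.2166, -3.3798)

step 1: θ'=-2.8798 (straight) → pose (1.0170, -0.6294, -2.8798)
step 2: θ'=-1.8798 (R=-1.0000) → pose (1.7109, 0.0324, -1.8798)
step 3: θ'=-3.1298 (R=0.4000) → pose (2.0872, 0.3107, -3.1298)
step 4: θ'=-3.6298 (R=-7.0000) → pose (-1.2787, 1.1280, -3.6298)
step 5: θ'=-3.3798 (R=1.0000) → pose (-1.5117, 1.2166, -3.3798)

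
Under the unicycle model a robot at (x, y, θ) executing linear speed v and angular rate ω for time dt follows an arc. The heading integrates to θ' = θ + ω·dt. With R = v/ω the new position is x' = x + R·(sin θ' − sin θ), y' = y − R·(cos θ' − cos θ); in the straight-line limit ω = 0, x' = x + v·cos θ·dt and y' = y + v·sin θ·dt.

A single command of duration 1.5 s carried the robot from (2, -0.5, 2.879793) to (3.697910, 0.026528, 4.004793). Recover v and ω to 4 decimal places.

Δθ = 4.004793 − 2.879793 = 1.125000
ω = Δθ/dt = 1.125000/1.5 = 0.7500
R = Δx/(sin θ' − sin θ) = -1.6667
v = R·ω = -1.6667·0.7500 = -1.2500

v = -1.2500, ω = 0.7500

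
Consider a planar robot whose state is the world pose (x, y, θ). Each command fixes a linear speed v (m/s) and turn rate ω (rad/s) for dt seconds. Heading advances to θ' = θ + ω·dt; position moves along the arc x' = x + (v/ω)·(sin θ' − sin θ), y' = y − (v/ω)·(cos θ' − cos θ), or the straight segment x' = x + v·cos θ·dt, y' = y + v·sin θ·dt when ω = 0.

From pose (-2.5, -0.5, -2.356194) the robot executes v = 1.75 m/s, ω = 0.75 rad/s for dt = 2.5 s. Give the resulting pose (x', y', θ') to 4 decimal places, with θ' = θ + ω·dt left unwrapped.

θ' = -2.3562 + 0.75·2.5 = -0.4812
R = v/ω = 1.75/0.75 = 2.3333
x' = -2.5 + 2.3333·(sin -0.4812 − sin -2.3562) = -1.9300
y' = -0.5 − 2.3333·(cos -0.4812 − cos -2.3562) = -4.2183

(-1.9300, -4.2183, -0.4812)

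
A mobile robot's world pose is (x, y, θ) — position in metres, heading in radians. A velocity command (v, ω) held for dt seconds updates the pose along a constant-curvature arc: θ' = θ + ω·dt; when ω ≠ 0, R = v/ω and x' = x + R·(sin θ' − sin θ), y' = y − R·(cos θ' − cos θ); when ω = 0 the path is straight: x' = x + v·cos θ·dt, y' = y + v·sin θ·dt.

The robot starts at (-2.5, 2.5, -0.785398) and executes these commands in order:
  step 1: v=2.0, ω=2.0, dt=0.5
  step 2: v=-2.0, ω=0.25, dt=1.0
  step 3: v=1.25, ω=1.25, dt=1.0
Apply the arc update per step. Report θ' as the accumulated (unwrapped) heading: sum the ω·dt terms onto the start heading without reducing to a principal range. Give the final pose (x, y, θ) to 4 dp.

(-2.9192, 2.6029, 1.7146)

step 1: θ'=0.2146 (R=1.0000) → pose (-1.5799, 2.2300, 0.2146)
step 2: θ'=0.4646 (R=-8.0000) → pose (-3.4608, 1.5656, 0.4646)
step 3: θ'=1.7146 (R=1.0000) → pose (-2.9192, 2.6029, 1.7146)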